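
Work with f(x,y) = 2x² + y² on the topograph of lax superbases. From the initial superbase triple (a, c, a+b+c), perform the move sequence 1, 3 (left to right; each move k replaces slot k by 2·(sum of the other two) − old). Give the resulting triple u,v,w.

start (2,1,3) = (f(1,0),f(0,1),f(1,1))
replace slot 1: 2·(1+3) − 2 = 6 → (6,1,3)
replace slot 3: 2·(6+1) − 3 = 11 → (6,1,11)

6,1,11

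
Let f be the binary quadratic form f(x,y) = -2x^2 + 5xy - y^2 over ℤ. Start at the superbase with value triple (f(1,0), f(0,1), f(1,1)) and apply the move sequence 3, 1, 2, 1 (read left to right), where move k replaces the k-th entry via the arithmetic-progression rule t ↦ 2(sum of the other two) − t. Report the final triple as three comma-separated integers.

start (-2,-1,2) = (f(1,0),f(0,1),f(1,1))
replace slot 3: 2·((-2)+(-1)) − 2 = -8 → (-2,-1,-8)
replace slot 1: 2·((-1)+(-8)) − (-2) = -16 → (-16,-1,-8)
replace slot 2: 2·((-16)+(-8)) − (-1) = -47 → (-16,-47,-8)
replace slot 1: 2·((-47)+(-8)) − (-16) = -94 → (-94,-47,-8)

-94,-47,-8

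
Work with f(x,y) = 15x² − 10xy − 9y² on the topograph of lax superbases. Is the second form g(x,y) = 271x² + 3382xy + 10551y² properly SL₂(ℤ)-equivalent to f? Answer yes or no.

D₁ = 640, D₂ = 640
river cycle of f (length 8): (-9, 10, 15), (15, 20, -4), (-4, 20, 15), (15, 10, -9), (-9, 8, 16), (16, 24, -1), (-1, 24, 16), (16, 8, -9)
river cycle of g (length 8): (15, 20, -4), (-4, 20, 15), (15, 10, -9), (-9, 8, 16), (16, 24, -1), (-1, 24, 16), (16, 8, -9), (-9, 10, 15)
cycles coincide ⇒ equivalent

yes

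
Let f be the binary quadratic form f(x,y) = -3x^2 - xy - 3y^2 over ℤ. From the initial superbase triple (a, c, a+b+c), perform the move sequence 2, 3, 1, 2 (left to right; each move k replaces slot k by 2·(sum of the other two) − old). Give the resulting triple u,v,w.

start (-3,-3,-7) = (f(1,0),f(0,1),f(1,1))
replace slot 2: 2·((-3)+(-7)) − (-3) = -17 → (-3,-17,-7)
replace slot 3: 2·((-3)+(-17)) − (-7) = -33 → (-3,-17,-33)
replace slot 1: 2·((-17)+(-33)) − (-3) = -97 → (-97,-17,-33)
replace slot 2: 2·((-97)+(-33)) − (-17) = -243 → (-97,-243,-33)

-97,-243,-33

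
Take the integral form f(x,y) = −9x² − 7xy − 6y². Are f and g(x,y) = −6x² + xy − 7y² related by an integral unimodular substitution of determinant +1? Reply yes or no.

D₁ = -167, D₂ = -167
f is negative-definite; reduce −f:
−f: flip: (9,7,6)→(6,-7,9)
−f: translate: b→5 (≡-7 mod 12), so (6,-7,9)→(6,5,8)
−f: reduced (well bottom): (6,5,8) with a≤c, −a<b≤a
flip sign back: reduced form of f is (-6,-5,-8)
g is negative-definite; reduce −g:
−g: reduced (well bottom): (6,-1,7) with a≤c, −a<b≤a
flip sign back: reduced form of g is (-6,1,-7)
reduced forms (-6, -5, -8) vs (-6, 1, -7) ⇒ inequivalent

no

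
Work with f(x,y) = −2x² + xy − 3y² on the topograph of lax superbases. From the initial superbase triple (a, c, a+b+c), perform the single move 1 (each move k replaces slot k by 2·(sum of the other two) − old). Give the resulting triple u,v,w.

start (-2,-3,-4) = (f(1,0),f(0,1),f(1,1))
replace slot 1: 2·((-3)+(-4)) − (-2) = -12 → (-12,-3,-4)

-12,-3,-4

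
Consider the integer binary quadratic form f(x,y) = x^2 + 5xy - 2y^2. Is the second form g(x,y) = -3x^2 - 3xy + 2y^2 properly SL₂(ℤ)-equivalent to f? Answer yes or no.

D₁ = 33, D₂ = 33
river cycle of f (length 4): (-2, 3, 3), (3, 3, -2), (-2, 5, 1), (1, 5, -2)
river cycle of g (length 4): (2, 3, -3), (-3, 3, 2), (2, 5, -1), (-1, 5, 2)
cycles differ ⇒ inequivalent

no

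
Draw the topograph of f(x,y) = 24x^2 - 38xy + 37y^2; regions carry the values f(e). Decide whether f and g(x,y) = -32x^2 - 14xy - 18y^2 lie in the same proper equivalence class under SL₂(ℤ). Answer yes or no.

D₁ = -2108, D₂ = -2108
f: translate: b→10 (≡-38 mod 48), so (24,-38,37)→(24,10,23)
f: flip: (24,10,23)→(23,-10,24)
f: reduced (well bottom): (23,-10,24) with a≤c, −a<b≤a
g is negative-definite; reduce −g:
−g: flip: (32,14,18)→(18,-14,32)
−g: reduced (well bottom): (18,-14,32) with a≤c, −a<b≤a
flip sign back: reduced form of g is (-18,14,-32)
reduced forms (23, -10, 24) vs (-18, 14, -32) ⇒ inequivalent

no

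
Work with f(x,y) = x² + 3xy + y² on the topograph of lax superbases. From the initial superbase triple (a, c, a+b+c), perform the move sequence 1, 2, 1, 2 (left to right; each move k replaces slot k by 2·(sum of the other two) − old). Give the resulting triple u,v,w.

start (1,1,5) = (f(1,0),f(0,1),f(1,1))
replace slot 1: 2·(1+5) − 1 = 11 → (11,1,5)
replace slot 2: 2·(11+5) − 1 = 31 → (11,31,5)
replace slot 1: 2·(31+5) − 11 = 61 → (61,31,5)
replace slot 2: 2·(61+5) − 31 = 101 → (61,101,5)

61,101,5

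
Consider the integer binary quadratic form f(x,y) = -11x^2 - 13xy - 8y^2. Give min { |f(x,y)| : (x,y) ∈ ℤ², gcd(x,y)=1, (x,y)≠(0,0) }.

translate: b→-9 (≡13 mod 22), so (11,13,8)→(11,-9,6)
flip: (11,-9,6)→(6,9,11)
translate: b→-3 (≡9 mod 12), so (6,9,11)→(6,-3,8)
reduced (well bottom): (6,-3,8) with a≤c, −a<b≤a
well minimum |f| = |-6| = 6 (negative-definite)

6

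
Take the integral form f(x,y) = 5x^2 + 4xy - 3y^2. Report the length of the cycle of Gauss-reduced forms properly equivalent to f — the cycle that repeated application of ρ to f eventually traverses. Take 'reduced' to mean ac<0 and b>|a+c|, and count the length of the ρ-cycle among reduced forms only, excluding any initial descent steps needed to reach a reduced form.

D = 76, ⌊√D⌋ = 8
river: ρ → (-3,8,1)
river: ρ → (1,8,-3)
river: ρ → (-3,4,5)
river: ρ → (5,6,-2)
river: ρ → (-2,6,5)
river: ρ → (5,4,-3)
ρ-cycle length = 6 (tail of 0 descent steps not counted)

6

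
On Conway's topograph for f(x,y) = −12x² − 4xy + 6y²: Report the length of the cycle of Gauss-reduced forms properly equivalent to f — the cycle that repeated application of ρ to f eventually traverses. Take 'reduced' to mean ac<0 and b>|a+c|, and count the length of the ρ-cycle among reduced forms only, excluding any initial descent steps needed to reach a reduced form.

D = 304, ⌊√D⌋ = 17
descent: ρ → (6,16,-2)  [lands on river]
river: ρ → (-2,16,6)
river: ρ → (6,8,-10)
river: ρ → (-10,12,4)
river: ρ → (4,12,-10)
river: ρ → (-10,8,6)
ρ-cycle length = 6 (tail of 1 descent step not counted)

6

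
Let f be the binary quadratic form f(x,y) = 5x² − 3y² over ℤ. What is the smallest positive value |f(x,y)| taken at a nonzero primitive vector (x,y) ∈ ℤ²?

descent: ρ → (-3,6,2)  [lands on river]
river: ρ → (2,6,-3)
closes: descent 1, river 2
min |a| on river = 2

2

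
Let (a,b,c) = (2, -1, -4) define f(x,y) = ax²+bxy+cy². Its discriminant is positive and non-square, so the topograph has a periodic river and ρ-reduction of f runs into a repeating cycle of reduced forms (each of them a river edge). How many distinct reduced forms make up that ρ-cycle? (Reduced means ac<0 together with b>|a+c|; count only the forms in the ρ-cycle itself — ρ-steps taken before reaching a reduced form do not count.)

D = 33, ⌊√D⌋ = 5
descent: ρ → (-4,1,2)
descent: ρ → (2,3,-3)  [lands on river]
river: ρ → (-3,3,2)
river: ρ → (2,5,-1)
river: ρ → (-1,5,2)
ρ-cycle length = 4 (tail of 2 descent steps not counted)

4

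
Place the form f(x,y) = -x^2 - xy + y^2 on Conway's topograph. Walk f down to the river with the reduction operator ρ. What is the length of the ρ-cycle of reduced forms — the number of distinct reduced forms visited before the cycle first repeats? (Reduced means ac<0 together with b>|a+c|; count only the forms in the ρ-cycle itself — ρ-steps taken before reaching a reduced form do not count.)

D = 5, ⌊√D⌋ = 2
descent: ρ → (1,1,-1)  [lands on river]
river: ρ → (-1,1,1)
ρ-cycle length = 2 (tail of 1 descent step not counted)

2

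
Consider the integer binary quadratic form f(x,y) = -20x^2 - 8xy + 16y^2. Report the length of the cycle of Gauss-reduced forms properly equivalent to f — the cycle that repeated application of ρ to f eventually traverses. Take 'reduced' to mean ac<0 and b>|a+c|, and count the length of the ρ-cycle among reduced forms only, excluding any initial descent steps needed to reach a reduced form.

D = 1344, ⌊√D⌋ = 36
descent: ρ → (16,8,-20)  [lands on river]
river: ρ → (-20,32,4)
river: ρ → (4,32,-20)
river: ρ → (-20,8,16)
river: ρ → (16,24,-12)
river: ρ → (-12,24,16)
ρ-cycle length = 6 (tail of 1 descent step not counted)

6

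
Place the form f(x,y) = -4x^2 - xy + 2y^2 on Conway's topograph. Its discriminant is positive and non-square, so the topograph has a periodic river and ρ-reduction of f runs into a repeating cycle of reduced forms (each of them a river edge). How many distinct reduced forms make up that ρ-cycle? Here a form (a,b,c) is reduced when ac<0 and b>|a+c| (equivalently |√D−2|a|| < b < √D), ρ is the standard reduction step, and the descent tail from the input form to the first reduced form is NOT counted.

D = 33, ⌊√D⌋ = 5
descent: ρ → (2,5,-1)  [lands on river]
river: ρ → (-1,5,2)
river: ρ → (2,3,-3)
river: ρ → (-3,3,2)
ρ-cycle length = 4 (tail of 1 descent step not counted)

4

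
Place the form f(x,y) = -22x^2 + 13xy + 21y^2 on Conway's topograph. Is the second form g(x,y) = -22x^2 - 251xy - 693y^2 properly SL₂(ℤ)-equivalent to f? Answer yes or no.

D₁ = 2017, D₂ = 2017
river cycle of f (length 114): (21, 29, -14), (-14, 27, 23), (23, 19, -18), (-18, 17, 24), (24, 31, -11), (-11, 35, 18), (18, 37, -9), (-9, 35, 22), (22, 9, -22), (-22, 35, 9), … (104 more)
river cycle of g (length 114): (-22, 13, 21), (21, 29, -14), (-14, 27, 23), (23, 19, -18), (-18, 17, 24), (24, 31, -11), (-11, 35, 18), (18, 37, -9), (-9, 35, 22), (22, 9, -22), … (104 more)
cycles coincide ⇒ equivalent

yes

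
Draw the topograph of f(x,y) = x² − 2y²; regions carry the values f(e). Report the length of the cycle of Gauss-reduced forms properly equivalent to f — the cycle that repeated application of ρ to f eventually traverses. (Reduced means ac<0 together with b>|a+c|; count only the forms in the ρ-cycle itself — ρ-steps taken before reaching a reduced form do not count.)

D = 8, ⌊√D⌋ = 2
descent: ρ → (-2,0,1)
descent: ρ → (1,2,-1)  [lands on river]
river: ρ → (-1,2,1)
ρ-cycle length = 2 (tail of 2 descent steps not counted)

2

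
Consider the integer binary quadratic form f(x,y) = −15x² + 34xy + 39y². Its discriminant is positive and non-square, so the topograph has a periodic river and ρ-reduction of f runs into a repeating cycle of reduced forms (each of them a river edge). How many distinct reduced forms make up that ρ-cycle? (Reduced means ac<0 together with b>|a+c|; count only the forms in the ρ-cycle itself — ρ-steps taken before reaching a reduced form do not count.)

D = 3496, ⌊√D⌋ = 59
river: ρ → (39,44,-10)
river: ρ → (-10,56,9)
river: ρ → (9,52,-22)
river: ρ → (-22,36,25)
river: ρ → (25,14,-33)
river: ρ → (-33,52,6)
river: ρ → (6,56,-15)
river: ρ → (-15,34,39)
ρ-cycle length = 8 (tail of 0 descent steps not counted)

8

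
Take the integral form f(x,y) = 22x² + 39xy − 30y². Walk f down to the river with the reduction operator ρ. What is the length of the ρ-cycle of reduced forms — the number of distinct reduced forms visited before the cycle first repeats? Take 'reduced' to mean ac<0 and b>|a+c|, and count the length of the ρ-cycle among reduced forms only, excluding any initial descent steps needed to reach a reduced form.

D = 4161, ⌊√D⌋ = 64
river: ρ → (-30,21,31)
river: ρ → (31,41,-20)
river: ρ → (-20,39,33)
river: ρ → (33,27,-26)
river: ρ → (-26,25,34)
river: ρ → (34,43,-17)
river: ρ → (-17,59,10)
river: ρ → (10,61,-11)
river: ρ → (-11,49,40)
river: ρ → (40,31,-20)
river: ρ → (-20,49,22)
river: ρ → (22,39,-30)
ρ-cycle length = 12 (tail of 0 descent steps not counted)

12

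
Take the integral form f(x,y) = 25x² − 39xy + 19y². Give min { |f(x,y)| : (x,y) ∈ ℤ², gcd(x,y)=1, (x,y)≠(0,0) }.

translate: b→11 (≡-39 mod 50), so (25,-39,19)→(25,11,5)
flip: (25,11,5)→(5,-11,25)
translate: b→-1 (≡-11 mod 10), so (5,-11,25)→(5,-1,19)
reduced (well bottom): (5,-1,19) with a≤c, −a<b≤a
well minimum = a = 5

5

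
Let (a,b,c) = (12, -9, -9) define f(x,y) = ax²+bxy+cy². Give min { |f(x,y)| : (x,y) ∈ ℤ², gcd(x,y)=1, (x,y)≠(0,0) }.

descent: ρ → (-9,9,12)  [lands on river]
river: ρ → (12,15,-6)
river: ρ → (-6,21,3)
river: ρ → (3,21,-6)
river: ρ → (-6,15,12)
river: ρ → (12,9,-9)
closes: descent 1, river 6
min |a| on river = 3

3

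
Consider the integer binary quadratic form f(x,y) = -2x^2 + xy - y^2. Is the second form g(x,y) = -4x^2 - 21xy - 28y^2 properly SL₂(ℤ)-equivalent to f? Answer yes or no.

D₁ = -7, D₂ = -7
f is negative-definite; reduce −f:
−f: flip: (2,-1,1)→(1,1,2)
−f: reduced (well bottom): (1,1,2) with a≤c, −a<b≤a
flip sign back: reduced form of f is (-1,-1,-2)
g is negative-definite; reduce −g:
−g: translate: b→-3 (≡21 mod 8), so (4,21,28)→(4,-3,1)
−g: flip: (4,-3,1)→(1,3,4)
−g: translate: b→1 (≡3 mod 2), so (1,3,4)→(1,1,2)
−g: reduced (well bottom): (1,1,2) with a≤c, −a<b≤a
flip sign back: reduced form of g is (-1,-1,-2)
reduced forms (-1, -1, -2) vs (-1, -1, -2) ⇒ equivalent

yes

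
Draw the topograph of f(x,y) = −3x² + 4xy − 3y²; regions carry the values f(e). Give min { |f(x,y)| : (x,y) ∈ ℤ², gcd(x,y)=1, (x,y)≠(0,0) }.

translate: b→2 (≡-4 mod 6), so (3,-4,3)→(3,2,2)
flip: (3,2,2)→(2,-2,3)
translate: b→2 (≡-2 mod 4), so (2,-2,3)→(2,2,3)
reduced (well bottom): (2,2,3) with a≤c, −a<b≤a
well minimum |f| = |-2| = 2 (negative-definite)

2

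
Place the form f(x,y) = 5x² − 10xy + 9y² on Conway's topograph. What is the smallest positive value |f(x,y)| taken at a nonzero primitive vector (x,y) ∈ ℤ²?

translate: b→0 (≡-10 mod 10), so (5,-10,9)→(5,0,4)
flip: (5,0,4)→(4,0,5)
reduced (well bottom): (4,0,5) with a≤c, −a<b≤a
well minimum = a = 4

4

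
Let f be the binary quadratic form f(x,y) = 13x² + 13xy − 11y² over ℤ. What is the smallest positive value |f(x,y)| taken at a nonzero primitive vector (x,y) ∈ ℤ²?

river: ρ → (-11,9,15)
river: ρ → (15,21,-5)
river: ρ → (-5,19,19)
river: ρ → (19,19,-5)
river: ρ → (-5,21,15)
river: ρ → (15,9,-11)
river: ρ → (-11,13,13)
river: ρ → (13,13,-11)
closes: descent 0, river 8
min |a| on river = 5

5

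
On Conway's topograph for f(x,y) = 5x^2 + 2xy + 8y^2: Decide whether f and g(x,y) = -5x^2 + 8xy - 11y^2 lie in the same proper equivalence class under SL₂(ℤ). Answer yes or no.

D₁ = -156, D₂ = -156
f: reduced (well bottom): (5,2,8) with a≤c, −a<b≤a
g is negative-definite; reduce −g:
−g: translate: b→2 (≡-8 mod 10), so (5,-8,11)→(5,2,8)
−g: reduced (well bottom): (5,2,8) with a≤c, −a<b≤a
flip sign back: reduced form of g is (-5,-2,-8)
reduced forms (5, 2, 8) vs (-5, -2, -8) ⇒ inequivalent

no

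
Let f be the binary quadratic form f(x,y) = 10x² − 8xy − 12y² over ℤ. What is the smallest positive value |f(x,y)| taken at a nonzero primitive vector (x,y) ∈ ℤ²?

descent: ρ → (-12,8,10)  [lands on river]
river: ρ → (10,12,-10)
river: ρ → (-10,8,12)
river: ρ → (12,16,-6)
river: ρ → (-6,20,6)
river: ρ → (6,16,-12)
closes: descent 1, river 6
min |a| on river = 6

6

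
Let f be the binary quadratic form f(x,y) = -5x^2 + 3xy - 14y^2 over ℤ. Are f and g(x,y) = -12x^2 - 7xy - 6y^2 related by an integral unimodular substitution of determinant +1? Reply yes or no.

D₁ = -271, D₂ = -239
discriminants differ ⇒ not SL₂(ℤ)-equivalent

no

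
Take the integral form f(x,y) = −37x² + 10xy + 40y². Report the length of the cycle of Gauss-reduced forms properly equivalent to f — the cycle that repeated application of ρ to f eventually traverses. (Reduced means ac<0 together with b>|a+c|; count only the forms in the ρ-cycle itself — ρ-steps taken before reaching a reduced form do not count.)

D = 6020, ⌊√D⌋ = 77
river: ρ → (40,70,-7)
river: ρ → (-7,70,40)
river: ρ → (40,10,-37)
river: ρ → (-37,64,13)
river: ρ → (13,66,-32)
river: ρ → (-32,62,17)
river: ρ → (17,74,-8)
river: ρ → (-8,70,35)
river: ρ → (35,70,-8)
river: ρ → (-8,74,17)
river: ρ → (17,62,-32)
river: ρ → (-32,66,13)
river: ρ → (13,64,-37)
river: ρ → (-37,10,40)
ρ-cycle length = 14 (tail of 0 descent steps not counted)

14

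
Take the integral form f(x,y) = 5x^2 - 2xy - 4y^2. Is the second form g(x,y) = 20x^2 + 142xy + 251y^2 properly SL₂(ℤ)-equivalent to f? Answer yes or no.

D₁ = 84, D₂ = 84
river cycle of f (length 6): (-4, 2, 5), (5, 8, -1), (-1, 8, 5), (5, 2, -4), (-4, 6, 3), (3, 6, -4)
river cycle of g (length 6): (3, 6, -4), (-4, 2, 5), (5, 8, -1), (-1, 8, 5), (5, 2, -4), (-4, 6, 3)
cycles coincide ⇒ equivalent

yes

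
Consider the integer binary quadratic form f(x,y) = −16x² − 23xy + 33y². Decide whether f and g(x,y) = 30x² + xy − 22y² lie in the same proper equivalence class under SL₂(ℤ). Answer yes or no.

D₁ = 2641, D₂ = 2641
river cycle of f (length 82): (33, 23, -16), (-16, 41, 15), (15, 49, -4), (-4, 47, 27), (27, 7, -24), (-24, 41, 10), (10, 39, -28), (-28, 17, 21), (21, 25, -24), (-24, 23, 22), … (72 more)
river cycle of g (length 82): (-22, 43, 9), (9, 47, -12), (-12, 49, 5), (5, 51, -2), (-2, 49, 30), (30, 11, -21), (-21, 31, 20), (20, 49, -3), (-3, 47, 36), (36, 25, -14), … (72 more)
cycles differ ⇒ inequivalent

no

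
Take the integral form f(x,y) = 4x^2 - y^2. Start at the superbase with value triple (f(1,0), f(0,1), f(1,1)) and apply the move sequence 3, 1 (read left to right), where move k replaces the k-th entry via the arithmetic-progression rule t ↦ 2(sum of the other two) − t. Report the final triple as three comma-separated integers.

start (4,-1,3) = (f(1,0),f(0,1),f(1,1))
replace slot 3: 2·(4+(-1)) − 3 = 3 → (4,-1,3)
replace slot 1: 2·((-1)+3) − 4 = 0 → (0,-1,3)

0,-1,3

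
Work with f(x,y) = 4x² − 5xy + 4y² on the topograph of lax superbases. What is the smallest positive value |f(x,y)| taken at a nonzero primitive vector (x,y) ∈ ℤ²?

translate: b→3 (≡-5 mod 8), so (4,-5,4)→(4,3,3)
flip: (4,3,3)→(3,-3,4)
translate: b→3 (≡-3 mod 6), so (3,-3,4)→(3,3,4)
reduced (well bottom): (3,3,4) with a≤c, −a<b≤a
well minimum = a = 3

3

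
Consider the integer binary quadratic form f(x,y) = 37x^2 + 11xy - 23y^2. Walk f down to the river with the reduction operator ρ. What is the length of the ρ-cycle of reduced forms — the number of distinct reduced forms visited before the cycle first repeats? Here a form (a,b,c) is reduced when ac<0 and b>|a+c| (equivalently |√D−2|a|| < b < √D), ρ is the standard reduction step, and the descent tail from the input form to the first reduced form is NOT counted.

D = 3525, ⌊√D⌋ = 59
descent: ρ → (-23,35,25)  [lands on river]
river: ρ → (25,15,-33)
river: ρ → (-33,51,7)
river: ρ → (7,47,-47)
river: ρ → (-47,47,7)
river: ρ → (7,51,-33)
river: ρ → (-33,15,25)
river: ρ → (25,35,-23)
river: ρ → (-23,57,3)
river: ρ → (3,57,-23)
ρ-cycle length = 10 (tail of 1 descent step not counted)

10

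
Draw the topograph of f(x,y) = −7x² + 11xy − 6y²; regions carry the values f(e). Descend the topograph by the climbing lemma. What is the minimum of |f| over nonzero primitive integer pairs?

translate: b→3 (≡-11 mod 14), so (7,-11,6)→(7,3,2)
flip: (7,3,2)→(2,-3,7)
translate: b→1 (≡-3 mod 4), so (2,-3,7)→(2,1,6)
reduced (well bottom): (2,1,6) with a≤c, −a<b≤a
well minimum |f| = |-2| = 2 (negative-definite)

2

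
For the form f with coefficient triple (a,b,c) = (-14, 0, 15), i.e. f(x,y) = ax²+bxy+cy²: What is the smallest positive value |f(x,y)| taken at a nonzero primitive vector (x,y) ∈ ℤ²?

descent: ρ → (15,0,-14)
descent: ρ → (-14,28,1)  [lands on river]
river: ρ → (1,28,-14)
closes: descent 2, river 2
min |a| on river = 1

1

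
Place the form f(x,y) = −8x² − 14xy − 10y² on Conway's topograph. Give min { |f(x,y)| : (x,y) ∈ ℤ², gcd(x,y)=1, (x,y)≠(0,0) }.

translate: b→-2 (≡14 mod 16), so (8,14,10)→(8,-2,4)
flip: (8,-2,4)→(4,2,8)
reduced (well bottom): (4,2,8) with a≤c, −a<b≤a
well minimum |f| = |-4| = 4 (negative-definite)

4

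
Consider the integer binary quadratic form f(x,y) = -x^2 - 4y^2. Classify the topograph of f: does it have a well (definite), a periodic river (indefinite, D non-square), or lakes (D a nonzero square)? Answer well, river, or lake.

D = b²−4ac = 0² − 4·(-1)·(-4) = -16
D < 0 ⇒ definite ⇒ every region one sign ⇒ single well

well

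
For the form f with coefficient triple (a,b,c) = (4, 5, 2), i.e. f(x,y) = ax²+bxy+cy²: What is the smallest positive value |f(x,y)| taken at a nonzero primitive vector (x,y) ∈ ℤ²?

translate: b→-3 (≡5 mod 8), so (4,5,2)→(4,-3,1)
flip: (4,-3,1)→(1,3,4)
translate: b→1 (≡3 mod 2), so (1,3,4)→(1,1,2)
reduced (well bottom): (1,1,2) with a≤c, −a<b≤a
well minimum = a = 1

1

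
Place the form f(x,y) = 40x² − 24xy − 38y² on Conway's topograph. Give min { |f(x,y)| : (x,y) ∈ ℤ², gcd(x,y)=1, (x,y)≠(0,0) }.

descent: ρ → (-38,24,40)  [lands on river]
river: ρ → (40,56,-22)
river: ρ → (-22,76,10)
river: ρ → (10,64,-64)
river: ρ → (-64,64,10)
river: ρ → (10,76,-22)
river: ρ → (-22,56,40)
river: ρ → (40,24,-38)
river: ρ → (-38,52,26)
river: ρ → (26,52,-38)
closes: descent 1, river 10
min |a| on river = 10

10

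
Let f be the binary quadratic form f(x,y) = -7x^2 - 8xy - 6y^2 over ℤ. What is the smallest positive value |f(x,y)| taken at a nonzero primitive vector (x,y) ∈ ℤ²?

translate: b→-6 (≡8 mod 14), so (7,8,6)→(7,-6,5)
flip: (7,-6,5)→(5,6,7)
translate: b→-4 (≡6 mod 10), so (5,6,7)→(5,-4,6)
reduced (well bottom): (5,-4,6) with a≤c, −a<b≤a
well minimum |f| = |-5| = 5 (negative-definite)

5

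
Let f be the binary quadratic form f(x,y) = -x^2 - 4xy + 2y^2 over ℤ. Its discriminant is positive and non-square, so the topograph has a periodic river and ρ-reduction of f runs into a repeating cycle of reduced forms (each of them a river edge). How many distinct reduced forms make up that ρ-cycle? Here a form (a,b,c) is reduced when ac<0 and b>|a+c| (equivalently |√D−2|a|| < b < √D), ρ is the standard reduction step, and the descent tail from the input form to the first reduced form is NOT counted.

D = 24, ⌊√D⌋ = 4
descent: ρ → (2,4,-1)  [lands on river]
river: ρ → (-1,4,2)
ρ-cycle length = 2 (tail of 1 descent step not counted)

2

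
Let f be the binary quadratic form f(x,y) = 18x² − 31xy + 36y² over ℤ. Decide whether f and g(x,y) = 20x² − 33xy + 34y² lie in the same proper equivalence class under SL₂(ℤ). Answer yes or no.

D₁ = -1631, D₂ = -1631
f: translate: b→5 (≡-31 mod 36), so (18,-31,36)→(18,5,23)
f: reduced (well bottom): (18,5,23) with a≤c, −a<b≤a
g: translate: b→7 (≡-33 mod 40), so (20,-33,34)→(20,7,21)
g: reduced (well bottom): (20,7,21) with a≤c, −a<b≤a
reduced forms (18, 5, 23) vs (20, 7, 21) ⇒ inequivalent

no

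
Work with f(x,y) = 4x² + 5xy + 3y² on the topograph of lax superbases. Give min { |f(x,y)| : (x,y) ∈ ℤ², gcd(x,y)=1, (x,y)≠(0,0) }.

translate: b→-3 (≡5 mod 8), so (4,5,3)→(4,-3,2)
flip: (4,-3,2)→(2,3,4)
translate: b→-1 (≡3 mod 4), so (2,3,4)→(2,-1,3)
reduced (well bottom): (2,-1,3) with a≤c, −a<b≤a
well minimum = a = 2

2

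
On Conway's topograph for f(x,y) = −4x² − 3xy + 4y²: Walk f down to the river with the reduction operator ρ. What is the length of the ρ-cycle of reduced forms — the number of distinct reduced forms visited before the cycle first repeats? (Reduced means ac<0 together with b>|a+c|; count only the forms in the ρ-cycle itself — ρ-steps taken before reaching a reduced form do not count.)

D = 73, ⌊√D⌋ = 8
descent: ρ → (4,3,-4)  [lands on river]
river: ρ → (-4,5,3)
river: ρ → (3,7,-2)
river: ρ → (-2,5,6)
river: ρ → (6,7,-1)
river: ρ → (-1,7,6)
river: ρ → (6,5,-2)
river: ρ → (-2,7,3)
river: ρ → (3,5,-4)
river: ρ → (-4,3,4)
river: ρ → (4,5,-3)
river: ρ → (-3,7,2)
river: ρ → (2,5,-6)
river: ρ → (-6,7,1)
river: ρ → (1,7,-6)
river: ρ → (-6,5,2)
river: ρ → (2,7,-3)
river: ρ → (-3,5,4)
ρ-cycle length = 18 (tail of 1 descent step not counted)

18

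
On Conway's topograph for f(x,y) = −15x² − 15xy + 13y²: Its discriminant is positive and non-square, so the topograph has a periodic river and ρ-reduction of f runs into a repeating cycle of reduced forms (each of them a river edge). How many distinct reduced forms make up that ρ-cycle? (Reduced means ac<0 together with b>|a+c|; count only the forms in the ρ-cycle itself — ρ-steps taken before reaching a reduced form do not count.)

D = 1005, ⌊√D⌋ = 31
descent: ρ → (13,15,-15)  [lands on river]
river: ρ → (-15,15,13)
river: ρ → (13,11,-17)
river: ρ → (-17,23,7)
river: ρ → (7,19,-23)
river: ρ → (-23,27,3)
river: ρ → (3,27,-23)
river: ρ → (-23,19,7)
river: ρ → (7,23,-17)
river: ρ → (-17,11,13)
ρ-cycle length = 10 (tail of 1 descent step not counted)

10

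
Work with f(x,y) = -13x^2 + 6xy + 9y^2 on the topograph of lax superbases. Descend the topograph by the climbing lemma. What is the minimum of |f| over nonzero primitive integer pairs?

river: ρ → (9,12,-10)
river: ρ → (-10,8,11)
river: ρ → (11,14,-7)
river: ρ → (-7,14,11)
river: ρ → (11,8,-10)
river: ρ → (-10,12,9)
river: ρ → (9,6,-13)
river: ρ → (-13,20,2)
river: ρ → (2,20,-13)
river: ρ → (-13,6,9)
closes: descent 0, river 10
min |a| on river = 2

2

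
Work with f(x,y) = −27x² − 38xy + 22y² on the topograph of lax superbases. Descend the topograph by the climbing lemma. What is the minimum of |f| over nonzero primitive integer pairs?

descent: ρ → (22,38,-27)  [lands on river]
river: ρ → (-27,16,33)
river: ρ → (33,50,-10)
river: ρ → (-10,50,33)
river: ρ → (33,16,-27)
river: ρ → (-27,38,22)
river: ρ → (22,50,-15)
river: ρ → (-15,40,37)
river: ρ → (37,34,-18)
river: ρ → (-18,38,33)
river: ρ → (33,28,-23)
river: ρ → (-23,18,38)
river: ρ → (38,58,-3)
river: ρ → (-3,56,57)
river: ρ → (57,58,-2)
river: ρ → (-2,58,57)
river: ρ → (57,56,-3)
river: ρ → (-3,58,38)
river: ρ → (38,18,-23)
river: ρ → (-23,28,33)
river: ρ → (33,38,-18)
river: ρ → (-18,34,37)
river: ρ → (37,40,-15)
river: ρ → (-15,50,22)
closes: descent 1, river 24
min |a| on river = 2

2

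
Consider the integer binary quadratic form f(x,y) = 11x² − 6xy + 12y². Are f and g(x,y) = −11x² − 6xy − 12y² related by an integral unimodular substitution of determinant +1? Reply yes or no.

D₁ = -492, D₂ = -492
f: reduced (well bottom): (11,-6,12) with a≤c, −a<b≤a
g is negative-definite; reduce −g:
−g: reduced (well bottom): (11,6,12) with a≤c, −a<b≤a
flip sign back: reduced form of g is (-11,-6,-12)
reduced forms (11, -6, 12) vs (-11, -6, -12) ⇒ inequivalent

no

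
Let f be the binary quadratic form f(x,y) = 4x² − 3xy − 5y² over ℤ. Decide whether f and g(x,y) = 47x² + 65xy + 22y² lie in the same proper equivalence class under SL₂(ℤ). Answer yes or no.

D₁ = 89, D₂ = 89
river cycle of f (length 14): (-5, 3, 4), (4, 5, -4), (-4, 3, 5), (5, 7, -2), (-2, 9, 1), (1, 9, -2), (-2, 7, 5), (5, 3, -4), (-4, 5, 4), (4, 3, -5), … (4 more)
river cycle of g (length 14): (4, 5, -4), (-4, 3, 5), (5, 7, -2), (-2, 9, 1), (1, 9, -2), (-2, 7, 5), (5, 3, -4), (-4, 5, 4), (4, 3, -5), (-5, 7, 2), … (4 more)
cycles coincide ⇒ equivalent

yes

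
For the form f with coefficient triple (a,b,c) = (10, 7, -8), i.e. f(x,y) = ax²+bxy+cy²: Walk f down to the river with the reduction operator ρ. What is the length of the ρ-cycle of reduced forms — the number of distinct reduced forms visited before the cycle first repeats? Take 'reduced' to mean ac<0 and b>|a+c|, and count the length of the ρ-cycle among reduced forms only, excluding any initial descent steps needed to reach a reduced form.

D = 369, ⌊√D⌋ = 19
river: ρ → (-8,9,9)
river: ρ → (9,9,-8)
river: ρ → (-8,7,10)
river: ρ → (10,13,-5)
river: ρ → (-5,17,4)
river: ρ → (4,15,-9)
river: ρ → (-9,3,10)
river: ρ → (10,17,-2)
river: ρ → (-2,19,1)
river: ρ → (1,19,-2)
river: ρ → (-2,17,10)
river: ρ → (10,3,-9)
river: ρ → (-9,15,4)
river: ρ → (4,17,-5)
river: ρ → (-5,13,10)
river: ρ → (10,7,-8)
ρ-cycle length = 16 (tail of 0 descent steps not counted)

16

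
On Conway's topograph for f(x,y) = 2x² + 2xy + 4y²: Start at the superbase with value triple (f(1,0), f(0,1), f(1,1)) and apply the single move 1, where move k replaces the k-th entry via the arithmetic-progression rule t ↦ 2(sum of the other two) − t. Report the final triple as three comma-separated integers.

start (2,4,8) = (f(1,0),f(0,1),f(1,1))
replace slot 1: 2·(4+8) − 2 = 22 → (22,4,8)

22,4,8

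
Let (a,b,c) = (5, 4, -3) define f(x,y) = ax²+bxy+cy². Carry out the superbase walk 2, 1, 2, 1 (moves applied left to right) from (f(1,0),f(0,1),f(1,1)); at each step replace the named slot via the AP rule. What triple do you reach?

start (5,-3,6) = (f(1,0),f(0,1),f(1,1))
replace slot 2: 2·(5+6) − (-3) = 25 → (5,25,6)
replace slot 1: 2·(25+6) − 5 = 57 → (57,25,6)
replace slot 2: 2·(57+6) − 25 = 101 → (57,101,6)
replace slot 1: 2·(101+6) − 57 = 157 → (157,101,6)

157,101,6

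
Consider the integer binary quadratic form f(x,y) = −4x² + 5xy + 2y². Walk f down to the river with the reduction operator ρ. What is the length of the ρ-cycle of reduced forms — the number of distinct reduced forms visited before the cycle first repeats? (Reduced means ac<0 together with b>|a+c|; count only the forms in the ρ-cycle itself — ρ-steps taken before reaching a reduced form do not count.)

D = 57, ⌊√D⌋ = 7
river: ρ → (2,7,-1)
river: ρ → (-1,7,2)
river: ρ → (2,5,-4)
river: ρ → (-4,3,3)
river: ρ → (3,3,-4)
river: ρ → (-4,5,2)
ρ-cycle length = 6 (tail of 0 descent steps not counted)

6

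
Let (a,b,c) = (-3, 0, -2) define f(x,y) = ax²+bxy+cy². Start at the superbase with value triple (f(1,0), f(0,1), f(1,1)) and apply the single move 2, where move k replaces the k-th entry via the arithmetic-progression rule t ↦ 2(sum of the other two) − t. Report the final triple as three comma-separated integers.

start (-3,-2,-5) = (f(1,0),f(0,1),f(1,1))
replace slot 2: 2·((-3)+(-5)) − (-2) = -14 → (-3,-14,-5)

-3,-14,-5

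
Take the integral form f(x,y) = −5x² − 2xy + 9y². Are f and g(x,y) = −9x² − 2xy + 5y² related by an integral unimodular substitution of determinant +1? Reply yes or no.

D₁ = 184, D₂ = 184
river cycle of f (length 12): (-5, 8, 6), (6, 4, -7), (-7, 10, 3), (3, 8, -10), (-10, 12, 1), (1, 12, -10), (-10, 8, 3), (3, 10, -7), (-7, 4, 6), (6, 8, -5), … (2 more)
river cycle of g (length 12): (5, 12, -2), (-2, 12, 5), (5, 8, -6), (-6, 4, 7), (7, 10, -3), (-3, 8, 10), (10, 12, -1), (-1, 12, 10), (10, 8, -3), (-3, 10, 7), … (2 more)
cycles differ ⇒ inequivalent

no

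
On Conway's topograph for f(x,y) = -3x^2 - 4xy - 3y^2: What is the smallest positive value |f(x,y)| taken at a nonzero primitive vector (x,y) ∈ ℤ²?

translate: b→-2 (≡4 mod 6), so (3,4,3)→(3,-2,2)
flip: (3,-2,2)→(2,2,3)
reduced (well bottom): (2,2,3) with a≤c, −a<b≤a
well minimum |f| = |-2| = 2 (negative-definite)

2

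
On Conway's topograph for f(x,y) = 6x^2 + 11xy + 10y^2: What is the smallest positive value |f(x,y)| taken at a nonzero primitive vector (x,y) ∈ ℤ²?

translate: b→-1 (≡11 mod 12), so (6,11,10)→(6,-1,5)
flip: (6,-1,5)→(5,1,6)
reduced (well bottom): (5,1,6) with a≤c, −a<b≤a
well minimum = a = 5

5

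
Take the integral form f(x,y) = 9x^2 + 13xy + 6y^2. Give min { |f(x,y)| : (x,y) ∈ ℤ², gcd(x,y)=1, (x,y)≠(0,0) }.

translate: b→-5 (≡13 mod 18), so (9,13,6)→(9,-5,2)
flip: (9,-5,2)→(2,5,9)
translate: b→1 (≡5 mod 4), so (2,5,9)→(2,1,6)
reduced (well bottom): (2,1,6) with a≤c, −a<b≤a
well minimum = a = 2

2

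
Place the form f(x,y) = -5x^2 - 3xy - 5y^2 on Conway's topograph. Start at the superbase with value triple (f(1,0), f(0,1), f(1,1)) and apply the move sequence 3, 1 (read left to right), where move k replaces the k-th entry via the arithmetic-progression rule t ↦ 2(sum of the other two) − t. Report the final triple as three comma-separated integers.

start (-5,-5,-13) = (f(1,0),f(0,1),f(1,1))
replace slot 3: 2·((-5)+(-5)) − (-13) = -7 → (-5,-5,-7)
replace slot 1: 2·((-5)+(-7)) − (-5) = -19 → (-19,-5,-7)

-19,-5,-7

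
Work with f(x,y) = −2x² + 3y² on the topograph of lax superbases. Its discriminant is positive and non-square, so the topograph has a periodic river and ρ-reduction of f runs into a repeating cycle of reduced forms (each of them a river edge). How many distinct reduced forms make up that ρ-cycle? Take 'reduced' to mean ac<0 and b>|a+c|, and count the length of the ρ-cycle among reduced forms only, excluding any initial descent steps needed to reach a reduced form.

D = 24, ⌊√D⌋ = 4
descent: ρ → (3,0,-2)
descent: ρ → (-2,4,1)  [lands on river]
river: ρ → (1,4,-2)
ρ-cycle length = 2 (tail of 2 descent steps not counted)

2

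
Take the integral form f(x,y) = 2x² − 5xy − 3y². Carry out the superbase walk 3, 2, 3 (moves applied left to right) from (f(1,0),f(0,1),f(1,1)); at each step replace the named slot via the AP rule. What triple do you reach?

start (2,-3,-6) = (f(1,0),f(0,1),f(1,1))
replace slot 3: 2·(2+(-3)) − (-6) = 4 → (2,-3,4)
replace slot 2: 2·(2+4) − (-3) = 15 → (2,15,4)
replace slot 3: 2·(2+15) − 4 = 30 → (2,15,30)

2,15,30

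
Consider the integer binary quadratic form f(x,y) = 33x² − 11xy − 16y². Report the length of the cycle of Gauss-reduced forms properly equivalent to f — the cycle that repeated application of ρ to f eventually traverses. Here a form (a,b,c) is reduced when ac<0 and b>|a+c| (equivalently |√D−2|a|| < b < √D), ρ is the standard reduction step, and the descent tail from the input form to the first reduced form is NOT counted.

D = 2233, ⌊√D⌋ = 47
descent: ρ → (-16,43,6)  [lands on river]
river: ρ → (6,41,-23)
river: ρ → (-23,5,24)
river: ρ → (24,43,-4)
river: ρ → (-4,45,13)
river: ρ → (13,33,-22)
river: ρ → (-22,11,24)
river: ρ → (24,37,-9)
river: ρ → (-9,35,28)
river: ρ → (28,21,-16)
ρ-cycle length = 10 (tail of 1 descent step not counted)

10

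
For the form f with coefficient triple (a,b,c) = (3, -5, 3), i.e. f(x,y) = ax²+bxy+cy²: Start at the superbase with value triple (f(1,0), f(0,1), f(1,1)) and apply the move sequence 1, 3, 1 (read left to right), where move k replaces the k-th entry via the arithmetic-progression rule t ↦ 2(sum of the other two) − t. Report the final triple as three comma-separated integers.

start (3,3,1) = (f(1,0),f(0,1),f(1,1))
replace slot 1: 2·(3+1) − 3 = 5 → (5,3,1)
replace slot 3: 2·(5+3) − 1 = 15 → (5,3,15)
replace slot 1: 2·(3+15) − 5 = 31 → (31,3,15)

31,3,15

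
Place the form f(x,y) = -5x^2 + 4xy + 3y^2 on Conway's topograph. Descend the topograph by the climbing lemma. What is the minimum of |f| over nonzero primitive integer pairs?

river: ρ → (3,8,-1)
river: ρ → (-1,8,3)
river: ρ → (3,4,-5)
river: ρ → (-5,6,2)
river: ρ → (2,6,-5)
river: ρ → (-5,4,3)
closes: descent 0, river 6
min |a| on river = 1

1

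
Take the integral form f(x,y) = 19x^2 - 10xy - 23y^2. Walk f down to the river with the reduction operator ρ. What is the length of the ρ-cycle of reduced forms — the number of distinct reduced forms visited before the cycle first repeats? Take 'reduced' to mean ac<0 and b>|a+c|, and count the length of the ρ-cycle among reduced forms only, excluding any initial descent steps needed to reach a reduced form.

D = 1848, ⌊√D⌋ = 42
descent: ρ → (-23,10,19)  [lands on river]
river: ρ → (19,28,-14)
river: ρ → (-14,28,19)
river: ρ → (19,10,-23)
river: ρ → (-23,36,6)
river: ρ → (6,36,-23)
ρ-cycle length = 6 (tail of 1 descent step not counted)

6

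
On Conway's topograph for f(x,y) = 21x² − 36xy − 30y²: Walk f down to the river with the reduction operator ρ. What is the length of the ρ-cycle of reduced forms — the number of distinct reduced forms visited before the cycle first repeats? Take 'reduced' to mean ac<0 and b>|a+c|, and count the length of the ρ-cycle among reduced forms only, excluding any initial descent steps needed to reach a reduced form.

D = 3816, ⌊√D⌋ = 61
descent: ρ → (-30,36,21)  [lands on river]
river: ρ → (21,48,-18)
river: ρ → (-18,60,3)
river: ρ → (3,60,-18)
river: ρ → (-18,48,21)
river: ρ → (21,36,-30)
river: ρ → (-30,24,27)
river: ρ → (27,30,-27)
river: ρ → (-27,24,30)
river: ρ → (30,36,-21)
river: ρ → (-21,48,18)
river: ρ → (18,60,-3)
river: ρ → (-3,60,18)
river: ρ → (18,48,-21)
river: ρ → (-21,36,30)
river: ρ → (30,24,-27)
river: ρ → (-27,30,27)
river: ρ → (27,24,-30)
ρ-cycle length = 18 (tail of 1 descent step not counted)

18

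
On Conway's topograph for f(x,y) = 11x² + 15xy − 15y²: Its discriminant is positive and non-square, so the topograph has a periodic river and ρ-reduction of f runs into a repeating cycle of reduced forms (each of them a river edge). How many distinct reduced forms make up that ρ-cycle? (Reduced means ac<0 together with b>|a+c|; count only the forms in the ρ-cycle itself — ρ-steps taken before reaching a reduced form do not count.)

D = 885, ⌊√D⌋ = 29
river: ρ → (-15,15,11)
river: ρ → (11,29,-1)
river: ρ → (-1,29,11)
river: ρ → (11,15,-15)
ρ-cycle length = 4 (tail of 0 descent steps not counted)

4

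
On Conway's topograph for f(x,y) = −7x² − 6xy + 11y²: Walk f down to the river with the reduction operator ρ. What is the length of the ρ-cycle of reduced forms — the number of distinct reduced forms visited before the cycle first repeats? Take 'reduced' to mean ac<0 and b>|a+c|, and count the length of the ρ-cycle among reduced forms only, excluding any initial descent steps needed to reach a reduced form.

D = 344, ⌊√D⌋ = 18
descent: ρ → (11,6,-7)  [lands on river]
river: ρ → (-7,8,10)
river: ρ → (10,12,-5)
river: ρ → (-5,18,1)
river: ρ → (1,18,-5)
river: ρ → (-5,12,10)
river: ρ → (10,8,-7)
river: ρ → (-7,6,11)
river: ρ → (11,16,-2)
river: ρ → (-2,16,11)
ρ-cycle length = 10 (tail of 1 descent step not counted)

10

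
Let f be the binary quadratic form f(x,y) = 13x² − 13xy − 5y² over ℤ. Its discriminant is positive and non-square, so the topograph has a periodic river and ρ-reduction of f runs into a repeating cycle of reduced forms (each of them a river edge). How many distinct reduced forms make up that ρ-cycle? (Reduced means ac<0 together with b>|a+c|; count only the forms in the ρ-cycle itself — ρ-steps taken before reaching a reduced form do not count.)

D = 429, ⌊√D⌋ = 20
descent: ρ → (-5,13,13)  [lands on river]
river: ρ → (13,13,-5)
river: ρ → (-5,17,7)
river: ρ → (7,11,-11)
river: ρ → (-11,11,7)
river: ρ → (7,17,-5)
ρ-cycle length = 6 (tail of 1 descent step not counted)

6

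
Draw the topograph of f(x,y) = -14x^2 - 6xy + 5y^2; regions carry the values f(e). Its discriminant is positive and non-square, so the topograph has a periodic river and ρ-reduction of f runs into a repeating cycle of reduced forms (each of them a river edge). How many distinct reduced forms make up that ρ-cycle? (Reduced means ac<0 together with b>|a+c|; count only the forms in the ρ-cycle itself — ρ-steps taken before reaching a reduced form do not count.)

D = 316, ⌊√D⌋ = 17
descent: ρ → (5,16,-3)  [lands on river]
river: ρ → (-3,14,10)
river: ρ → (10,6,-7)
river: ρ → (-7,8,9)
river: ρ → (9,10,-6)
river: ρ → (-6,14,5)
ρ-cycle length = 6 (tail of 1 descent step not counted)

6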